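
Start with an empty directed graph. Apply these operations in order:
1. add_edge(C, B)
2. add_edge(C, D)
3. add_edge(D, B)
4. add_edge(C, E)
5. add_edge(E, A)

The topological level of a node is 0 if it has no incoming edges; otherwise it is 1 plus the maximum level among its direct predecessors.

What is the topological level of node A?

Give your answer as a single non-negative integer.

Op 1: add_edge(C, B). Edges now: 1
Op 2: add_edge(C, D). Edges now: 2
Op 3: add_edge(D, B). Edges now: 3
Op 4: add_edge(C, E). Edges now: 4
Op 5: add_edge(E, A). Edges now: 5
Compute levels (Kahn BFS):
  sources (in-degree 0): C
  process C: level=0
    C->B: in-degree(B)=1, level(B)>=1
    C->D: in-degree(D)=0, level(D)=1, enqueue
    C->E: in-degree(E)=0, level(E)=1, enqueue
  process D: level=1
    D->B: in-degree(B)=0, level(B)=2, enqueue
  process E: level=1
    E->A: in-degree(A)=0, level(A)=2, enqueue
  process B: level=2
  process A: level=2
All levels: A:2, B:2, C:0, D:1, E:1
level(A) = 2

Answer: 2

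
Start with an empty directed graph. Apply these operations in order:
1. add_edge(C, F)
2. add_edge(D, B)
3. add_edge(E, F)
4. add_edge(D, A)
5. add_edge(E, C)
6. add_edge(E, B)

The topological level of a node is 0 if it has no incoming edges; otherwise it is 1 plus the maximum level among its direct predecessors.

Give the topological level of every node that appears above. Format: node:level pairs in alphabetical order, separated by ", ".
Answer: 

Answer: A:1, B:1, C:1, D:0, E:0, F:2

Derivation:
Op 1: add_edge(C, F). Edges now: 1
Op 2: add_edge(D, B). Edges now: 2
Op 3: add_edge(E, F). Edges now: 3
Op 4: add_edge(D, A). Edges now: 4
Op 5: add_edge(E, C). Edges now: 5
Op 6: add_edge(E, B). Edges now: 6
Compute levels (Kahn BFS):
  sources (in-degree 0): D, E
  process D: level=0
    D->A: in-degree(A)=0, level(A)=1, enqueue
    D->B: in-degree(B)=1, level(B)>=1
  process E: level=0
    E->B: in-degree(B)=0, level(B)=1, enqueue
    E->C: in-degree(C)=0, level(C)=1, enqueue
    E->F: in-degree(F)=1, level(F)>=1
  process A: level=1
  process B: level=1
  process C: level=1
    C->F: in-degree(F)=0, level(F)=2, enqueue
  process F: level=2
All levels: A:1, B:1, C:1, D:0, E:0, F:2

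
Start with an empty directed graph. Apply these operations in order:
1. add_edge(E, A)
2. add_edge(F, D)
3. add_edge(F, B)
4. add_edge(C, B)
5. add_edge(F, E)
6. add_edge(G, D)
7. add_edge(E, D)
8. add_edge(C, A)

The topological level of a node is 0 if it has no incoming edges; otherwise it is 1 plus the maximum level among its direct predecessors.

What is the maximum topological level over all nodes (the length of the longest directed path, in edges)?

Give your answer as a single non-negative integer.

Op 1: add_edge(E, A). Edges now: 1
Op 2: add_edge(F, D). Edges now: 2
Op 3: add_edge(F, B). Edges now: 3
Op 4: add_edge(C, B). Edges now: 4
Op 5: add_edge(F, E). Edges now: 5
Op 6: add_edge(G, D). Edges now: 6
Op 7: add_edge(E, D). Edges now: 7
Op 8: add_edge(C, A). Edges now: 8
Compute levels (Kahn BFS):
  sources (in-degree 0): C, F, G
  process C: level=0
    C->A: in-degree(A)=1, level(A)>=1
    C->B: in-degree(B)=1, level(B)>=1
  process F: level=0
    F->B: in-degree(B)=0, level(B)=1, enqueue
    F->D: in-degree(D)=2, level(D)>=1
    F->E: in-degree(E)=0, level(E)=1, enqueue
  process G: level=0
    G->D: in-degree(D)=1, level(D)>=1
  process B: level=1
  process E: level=1
    E->A: in-degree(A)=0, level(A)=2, enqueue
    E->D: in-degree(D)=0, level(D)=2, enqueue
  process A: level=2
  process D: level=2
All levels: A:2, B:1, C:0, D:2, E:1, F:0, G:0
max level = 2

Answer: 2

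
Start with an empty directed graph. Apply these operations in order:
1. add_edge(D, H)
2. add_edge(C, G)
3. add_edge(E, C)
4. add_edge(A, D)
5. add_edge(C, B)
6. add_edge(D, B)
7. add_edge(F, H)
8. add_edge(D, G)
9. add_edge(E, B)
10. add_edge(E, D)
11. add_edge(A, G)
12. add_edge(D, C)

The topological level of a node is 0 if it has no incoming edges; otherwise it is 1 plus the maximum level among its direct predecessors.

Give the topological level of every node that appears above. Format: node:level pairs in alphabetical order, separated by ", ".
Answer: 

Op 1: add_edge(D, H). Edges now: 1
Op 2: add_edge(C, G). Edges now: 2
Op 3: add_edge(E, C). Edges now: 3
Op 4: add_edge(A, D). Edges now: 4
Op 5: add_edge(C, B). Edges now: 5
Op 6: add_edge(D, B). Edges now: 6
Op 7: add_edge(F, H). Edges now: 7
Op 8: add_edge(D, G). Edges now: 8
Op 9: add_edge(E, B). Edges now: 9
Op 10: add_edge(E, D). Edges now: 10
Op 11: add_edge(A, G). Edges now: 11
Op 12: add_edge(D, C). Edges now: 12
Compute levels (Kahn BFS):
  sources (in-degree 0): A, E, F
  process A: level=0
    A->D: in-degree(D)=1, level(D)>=1
    A->G: in-degree(G)=2, level(G)>=1
  process E: level=0
    E->B: in-degree(B)=2, level(B)>=1
    E->C: in-degree(C)=1, level(C)>=1
    E->D: in-degree(D)=0, level(D)=1, enqueue
  process F: level=0
    F->H: in-degree(H)=1, level(H)>=1
  process D: level=1
    D->B: in-degree(B)=1, level(B)>=2
    D->C: in-degree(C)=0, level(C)=2, enqueue
    D->G: in-degree(G)=1, level(G)>=2
    D->H: in-degree(H)=0, level(H)=2, enqueue
  process C: level=2
    C->B: in-degree(B)=0, level(B)=3, enqueue
    C->G: in-degree(G)=0, level(G)=3, enqueue
  process H: level=2
  process B: level=3
  process G: level=3
All levels: A:0, B:3, C:2, D:1, E:0, F:0, G:3, H:2

Answer: A:0, B:3, C:2, D:1, E:0, F:0, G:3, H:2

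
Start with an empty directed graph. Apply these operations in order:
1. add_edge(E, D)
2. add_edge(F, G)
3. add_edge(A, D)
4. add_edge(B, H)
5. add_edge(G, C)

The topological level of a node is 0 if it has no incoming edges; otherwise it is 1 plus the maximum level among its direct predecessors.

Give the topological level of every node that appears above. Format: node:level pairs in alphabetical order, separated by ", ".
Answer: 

Op 1: add_edge(E, D). Edges now: 1
Op 2: add_edge(F, G). Edges now: 2
Op 3: add_edge(A, D). Edges now: 3
Op 4: add_edge(B, H). Edges now: 4
Op 5: add_edge(G, C). Edges now: 5
Compute levels (Kahn BFS):
  sources (in-degree 0): A, B, E, F
  process A: level=0
    A->D: in-degree(D)=1, level(D)>=1
  process B: level=0
    B->H: in-degree(H)=0, level(H)=1, enqueue
  process E: level=0
    E->D: in-degree(D)=0, level(D)=1, enqueue
  process F: level=0
    F->G: in-degree(G)=0, level(G)=1, enqueue
  process H: level=1
  process D: level=1
  process G: level=1
    G->C: in-degree(C)=0, level(C)=2, enqueue
  process C: level=2
All levels: A:0, B:0, C:2, D:1, E:0, F:0, G:1, H:1

Answer: A:0, B:0, C:2, D:1, E:0, F:0, G:1, H:1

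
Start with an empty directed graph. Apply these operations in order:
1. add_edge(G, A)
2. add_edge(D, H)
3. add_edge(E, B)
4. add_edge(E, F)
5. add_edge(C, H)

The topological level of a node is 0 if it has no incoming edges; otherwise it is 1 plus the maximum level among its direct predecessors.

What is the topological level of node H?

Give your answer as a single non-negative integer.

Answer: 1

Derivation:
Op 1: add_edge(G, A). Edges now: 1
Op 2: add_edge(D, H). Edges now: 2
Op 3: add_edge(E, B). Edges now: 3
Op 4: add_edge(E, F). Edges now: 4
Op 5: add_edge(C, H). Edges now: 5
Compute levels (Kahn BFS):
  sources (in-degree 0): C, D, E, G
  process C: level=0
    C->H: in-degree(H)=1, level(H)>=1
  process D: level=0
    D->H: in-degree(H)=0, level(H)=1, enqueue
  process E: level=0
    E->B: in-degree(B)=0, level(B)=1, enqueue
    E->F: in-degree(F)=0, level(F)=1, enqueue
  process G: level=0
    G->A: in-degree(A)=0, level(A)=1, enqueue
  process H: level=1
  process B: level=1
  process F: level=1
  process A: level=1
All levels: A:1, B:1, C:0, D:0, E:0, F:1, G:0, H:1
level(H) = 1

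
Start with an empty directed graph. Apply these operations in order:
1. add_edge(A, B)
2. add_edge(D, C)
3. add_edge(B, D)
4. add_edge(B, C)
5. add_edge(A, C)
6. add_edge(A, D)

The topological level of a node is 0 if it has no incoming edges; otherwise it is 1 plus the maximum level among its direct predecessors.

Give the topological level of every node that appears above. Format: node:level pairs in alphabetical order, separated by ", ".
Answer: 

Answer: A:0, B:1, C:3, D:2

Derivation:
Op 1: add_edge(A, B). Edges now: 1
Op 2: add_edge(D, C). Edges now: 2
Op 3: add_edge(B, D). Edges now: 3
Op 4: add_edge(B, C). Edges now: 4
Op 5: add_edge(A, C). Edges now: 5
Op 6: add_edge(A, D). Edges now: 6
Compute levels (Kahn BFS):
  sources (in-degree 0): A
  process A: level=0
    A->B: in-degree(B)=0, level(B)=1, enqueue
    A->C: in-degree(C)=2, level(C)>=1
    A->D: in-degree(D)=1, level(D)>=1
  process B: level=1
    B->C: in-degree(C)=1, level(C)>=2
    B->D: in-degree(D)=0, level(D)=2, enqueue
  process D: level=2
    D->C: in-degree(C)=0, level(C)=3, enqueue
  process C: level=3
All levels: A:0, B:1, C:3, D:2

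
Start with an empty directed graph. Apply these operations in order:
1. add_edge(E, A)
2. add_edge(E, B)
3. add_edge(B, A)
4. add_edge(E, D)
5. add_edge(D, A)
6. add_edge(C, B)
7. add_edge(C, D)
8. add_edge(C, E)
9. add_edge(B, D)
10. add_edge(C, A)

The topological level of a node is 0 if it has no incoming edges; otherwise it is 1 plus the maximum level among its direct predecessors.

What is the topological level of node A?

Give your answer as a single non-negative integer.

Op 1: add_edge(E, A). Edges now: 1
Op 2: add_edge(E, B). Edges now: 2
Op 3: add_edge(B, A). Edges now: 3
Op 4: add_edge(E, D). Edges now: 4
Op 5: add_edge(D, A). Edges now: 5
Op 6: add_edge(C, B). Edges now: 6
Op 7: add_edge(C, D). Edges now: 7
Op 8: add_edge(C, E). Edges now: 8
Op 9: add_edge(B, D). Edges now: 9
Op 10: add_edge(C, A). Edges now: 10
Compute levels (Kahn BFS):
  sources (in-degree 0): C
  process C: level=0
    C->A: in-degree(A)=3, level(A)>=1
    C->B: in-degree(B)=1, level(B)>=1
    C->D: in-degree(D)=2, level(D)>=1
    C->E: in-degree(E)=0, level(E)=1, enqueue
  process E: level=1
    E->A: in-degree(A)=2, level(A)>=2
    E->B: in-degree(B)=0, level(B)=2, enqueue
    E->D: in-degree(D)=1, level(D)>=2
  process B: level=2
    B->A: in-degree(A)=1, level(A)>=3
    B->D: in-degree(D)=0, level(D)=3, enqueue
  process D: level=3
    D->A: in-degree(A)=0, level(A)=4, enqueue
  process A: level=4
All levels: A:4, B:2, C:0, D:3, E:1
level(A) = 4

Answer: 4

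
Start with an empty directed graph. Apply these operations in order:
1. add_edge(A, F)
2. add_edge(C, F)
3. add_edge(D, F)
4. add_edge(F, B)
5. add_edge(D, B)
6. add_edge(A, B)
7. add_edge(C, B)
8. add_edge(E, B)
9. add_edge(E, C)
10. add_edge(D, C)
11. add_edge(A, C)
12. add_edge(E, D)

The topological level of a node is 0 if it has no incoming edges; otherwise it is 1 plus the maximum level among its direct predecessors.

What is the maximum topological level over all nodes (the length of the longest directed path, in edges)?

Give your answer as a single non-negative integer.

Op 1: add_edge(A, F). Edges now: 1
Op 2: add_edge(C, F). Edges now: 2
Op 3: add_edge(D, F). Edges now: 3
Op 4: add_edge(F, B). Edges now: 4
Op 5: add_edge(D, B). Edges now: 5
Op 6: add_edge(A, B). Edges now: 6
Op 7: add_edge(C, B). Edges now: 7
Op 8: add_edge(E, B). Edges now: 8
Op 9: add_edge(E, C). Edges now: 9
Op 10: add_edge(D, C). Edges now: 10
Op 11: add_edge(A, C). Edges now: 11
Op 12: add_edge(E, D). Edges now: 12
Compute levels (Kahn BFS):
  sources (in-degree 0): A, E
  process A: level=0
    A->B: in-degree(B)=4, level(B)>=1
    A->C: in-degree(C)=2, level(C)>=1
    A->F: in-degree(F)=2, level(F)>=1
  process E: level=0
    E->B: in-degree(B)=3, level(B)>=1
    E->C: in-degree(C)=1, level(C)>=1
    E->D: in-degree(D)=0, level(D)=1, enqueue
  process D: level=1
    D->B: in-degree(B)=2, level(B)>=2
    D->C: in-degree(C)=0, level(C)=2, enqueue
    D->F: in-degree(F)=1, level(F)>=2
  process C: level=2
    C->B: in-degree(B)=1, level(B)>=3
    C->F: in-degree(F)=0, level(F)=3, enqueue
  process F: level=3
    F->B: in-degree(B)=0, level(B)=4, enqueue
  process B: level=4
All levels: A:0, B:4, C:2, D:1, E:0, F:3
max level = 4

Answer: 4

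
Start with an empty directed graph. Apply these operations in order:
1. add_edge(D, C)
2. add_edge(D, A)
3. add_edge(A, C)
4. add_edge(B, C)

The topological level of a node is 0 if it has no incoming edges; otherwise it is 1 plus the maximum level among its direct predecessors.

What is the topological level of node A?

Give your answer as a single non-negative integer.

Answer: 1

Derivation:
Op 1: add_edge(D, C). Edges now: 1
Op 2: add_edge(D, A). Edges now: 2
Op 3: add_edge(A, C). Edges now: 3
Op 4: add_edge(B, C). Edges now: 4
Compute levels (Kahn BFS):
  sources (in-degree 0): B, D
  process B: level=0
    B->C: in-degree(C)=2, level(C)>=1
  process D: level=0
    D->A: in-degree(A)=0, level(A)=1, enqueue
    D->C: in-degree(C)=1, level(C)>=1
  process A: level=1
    A->C: in-degree(C)=0, level(C)=2, enqueue
  process C: level=2
All levels: A:1, B:0, C:2, D:0
level(A) = 1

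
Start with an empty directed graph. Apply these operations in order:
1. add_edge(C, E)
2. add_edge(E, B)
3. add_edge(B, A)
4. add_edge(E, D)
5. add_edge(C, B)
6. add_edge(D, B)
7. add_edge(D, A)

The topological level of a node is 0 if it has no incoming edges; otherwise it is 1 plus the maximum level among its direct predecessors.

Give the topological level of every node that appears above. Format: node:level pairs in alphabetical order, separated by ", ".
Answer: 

Op 1: add_edge(C, E). Edges now: 1
Op 2: add_edge(E, B). Edges now: 2
Op 3: add_edge(B, A). Edges now: 3
Op 4: add_edge(E, D). Edges now: 4
Op 5: add_edge(C, B). Edges now: 5
Op 6: add_edge(D, B). Edges now: 6
Op 7: add_edge(D, A). Edges now: 7
Compute levels (Kahn BFS):
  sources (in-degree 0): C
  process C: level=0
    C->B: in-degree(B)=2, level(B)>=1
    C->E: in-degree(E)=0, level(E)=1, enqueue
  process E: level=1
    E->B: in-degree(B)=1, level(B)>=2
    E->D: in-degree(D)=0, level(D)=2, enqueue
  process D: level=2
    D->A: in-degree(A)=1, level(A)>=3
    D->B: in-degree(B)=0, level(B)=3, enqueue
  process B: level=3
    B->A: in-degree(A)=0, level(A)=4, enqueue
  process A: level=4
All levels: A:4, B:3, C:0, D:2, E:1

Answer: A:4, B:3, C:0, D:2, E:1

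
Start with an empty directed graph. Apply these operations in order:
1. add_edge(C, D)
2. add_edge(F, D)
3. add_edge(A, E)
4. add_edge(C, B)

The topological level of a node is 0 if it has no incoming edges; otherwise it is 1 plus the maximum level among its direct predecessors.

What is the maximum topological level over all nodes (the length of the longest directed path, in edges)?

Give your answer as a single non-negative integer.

Answer: 1

Derivation:
Op 1: add_edge(C, D). Edges now: 1
Op 2: add_edge(F, D). Edges now: 2
Op 3: add_edge(A, E). Edges now: 3
Op 4: add_edge(C, B). Edges now: 4
Compute levels (Kahn BFS):
  sources (in-degree 0): A, C, F
  process A: level=0
    A->E: in-degree(E)=0, level(E)=1, enqueue
  process C: level=0
    C->B: in-degree(B)=0, level(B)=1, enqueue
    C->D: in-degree(D)=1, level(D)>=1
  process F: level=0
    F->D: in-degree(D)=0, level(D)=1, enqueue
  process E: level=1
  process B: level=1
  process D: level=1
All levels: A:0, B:1, C:0, D:1, E:1, F:0
max level = 1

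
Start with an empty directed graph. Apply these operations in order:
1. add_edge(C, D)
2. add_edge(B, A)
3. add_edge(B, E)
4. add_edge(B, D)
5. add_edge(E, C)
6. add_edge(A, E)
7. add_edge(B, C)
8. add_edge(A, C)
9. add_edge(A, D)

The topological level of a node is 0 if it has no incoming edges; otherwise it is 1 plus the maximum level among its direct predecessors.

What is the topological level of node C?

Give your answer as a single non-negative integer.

Answer: 3

Derivation:
Op 1: add_edge(C, D). Edges now: 1
Op 2: add_edge(B, A). Edges now: 2
Op 3: add_edge(B, E). Edges now: 3
Op 4: add_edge(B, D). Edges now: 4
Op 5: add_edge(E, C). Edges now: 5
Op 6: add_edge(A, E). Edges now: 6
Op 7: add_edge(B, C). Edges now: 7
Op 8: add_edge(A, C). Edges now: 8
Op 9: add_edge(A, D). Edges now: 9
Compute levels (Kahn BFS):
  sources (in-degree 0): B
  process B: level=0
    B->A: in-degree(A)=0, level(A)=1, enqueue
    B->C: in-degree(C)=2, level(C)>=1
    B->D: in-degree(D)=2, level(D)>=1
    B->E: in-degree(E)=1, level(E)>=1
  process A: level=1
    A->C: in-degree(C)=1, level(C)>=2
    A->D: in-degree(D)=1, level(D)>=2
    A->E: in-degree(E)=0, level(E)=2, enqueue
  process E: level=2
    E->C: in-degree(C)=0, level(C)=3, enqueue
  process C: level=3
    C->D: in-degree(D)=0, level(D)=4, enqueue
  process D: level=4
All levels: A:1, B:0, C:3, D:4, E:2
level(C) = 3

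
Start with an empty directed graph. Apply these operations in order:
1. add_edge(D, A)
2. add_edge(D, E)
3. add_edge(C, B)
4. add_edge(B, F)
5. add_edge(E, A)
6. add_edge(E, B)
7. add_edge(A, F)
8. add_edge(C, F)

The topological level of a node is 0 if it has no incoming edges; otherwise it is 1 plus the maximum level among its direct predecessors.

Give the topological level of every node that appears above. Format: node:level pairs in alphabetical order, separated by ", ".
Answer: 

Answer: A:2, B:2, C:0, D:0, E:1, F:3

Derivation:
Op 1: add_edge(D, A). Edges now: 1
Op 2: add_edge(D, E). Edges now: 2
Op 3: add_edge(C, B). Edges now: 3
Op 4: add_edge(B, F). Edges now: 4
Op 5: add_edge(E, A). Edges now: 5
Op 6: add_edge(E, B). Edges now: 6
Op 7: add_edge(A, F). Edges now: 7
Op 8: add_edge(C, F). Edges now: 8
Compute levels (Kahn BFS):
  sources (in-degree 0): C, D
  process C: level=0
    C->B: in-degree(B)=1, level(B)>=1
    C->F: in-degree(F)=2, level(F)>=1
  process D: level=0
    D->A: in-degree(A)=1, level(A)>=1
    D->E: in-degree(E)=0, level(E)=1, enqueue
  process E: level=1
    E->A: in-degree(A)=0, level(A)=2, enqueue
    E->B: in-degree(B)=0, level(B)=2, enqueue
  process A: level=2
    A->F: in-degree(F)=1, level(F)>=3
  process B: level=2
    B->F: in-degree(F)=0, level(F)=3, enqueue
  process F: level=3
All levels: A:2, B:2, C:0, D:0, E:1, F:3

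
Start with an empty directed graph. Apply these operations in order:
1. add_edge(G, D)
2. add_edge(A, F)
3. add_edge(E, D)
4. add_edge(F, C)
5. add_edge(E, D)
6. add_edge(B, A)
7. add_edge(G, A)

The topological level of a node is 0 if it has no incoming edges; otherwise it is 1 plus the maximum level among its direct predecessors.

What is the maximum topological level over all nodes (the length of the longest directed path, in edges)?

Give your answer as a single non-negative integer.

Op 1: add_edge(G, D). Edges now: 1
Op 2: add_edge(A, F). Edges now: 2
Op 3: add_edge(E, D). Edges now: 3
Op 4: add_edge(F, C). Edges now: 4
Op 5: add_edge(E, D) (duplicate, no change). Edges now: 4
Op 6: add_edge(B, A). Edges now: 5
Op 7: add_edge(G, A). Edges now: 6
Compute levels (Kahn BFS):
  sources (in-degree 0): B, E, G
  process B: level=0
    B->A: in-degree(A)=1, level(A)>=1
  process E: level=0
    E->D: in-degree(D)=1, level(D)>=1
  process G: level=0
    G->A: in-degree(A)=0, level(A)=1, enqueue
    G->D: in-degree(D)=0, level(D)=1, enqueue
  process A: level=1
    A->F: in-degree(F)=0, level(F)=2, enqueue
  process D: level=1
  process F: level=2
    F->C: in-degree(C)=0, level(C)=3, enqueue
  process C: level=3
All levels: A:1, B:0, C:3, D:1, E:0, F:2, G:0
max level = 3

Answer: 3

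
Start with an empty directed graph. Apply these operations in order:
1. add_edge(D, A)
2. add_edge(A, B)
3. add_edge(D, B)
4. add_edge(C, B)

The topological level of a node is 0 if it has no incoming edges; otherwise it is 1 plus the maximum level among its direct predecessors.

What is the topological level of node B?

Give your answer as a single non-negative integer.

Answer: 2

Derivation:
Op 1: add_edge(D, A). Edges now: 1
Op 2: add_edge(A, B). Edges now: 2
Op 3: add_edge(D, B). Edges now: 3
Op 4: add_edge(C, B). Edges now: 4
Compute levels (Kahn BFS):
  sources (in-degree 0): C, D
  process C: level=0
    C->B: in-degree(B)=2, level(B)>=1
  process D: level=0
    D->A: in-degree(A)=0, level(A)=1, enqueue
    D->B: in-degree(B)=1, level(B)>=1
  process A: level=1
    A->B: in-degree(B)=0, level(B)=2, enqueue
  process B: level=2
All levels: A:1, B:2, C:0, D:0
level(B) = 2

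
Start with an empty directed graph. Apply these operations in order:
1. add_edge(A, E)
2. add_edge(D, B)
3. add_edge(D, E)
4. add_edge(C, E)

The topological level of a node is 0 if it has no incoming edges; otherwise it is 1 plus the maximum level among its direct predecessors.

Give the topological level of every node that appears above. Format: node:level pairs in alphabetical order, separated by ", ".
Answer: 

Op 1: add_edge(A, E). Edges now: 1
Op 2: add_edge(D, B). Edges now: 2
Op 3: add_edge(D, E). Edges now: 3
Op 4: add_edge(C, E). Edges now: 4
Compute levels (Kahn BFS):
  sources (in-degree 0): A, C, D
  process A: level=0
    A->E: in-degree(E)=2, level(E)>=1
  process C: level=0
    C->E: in-degree(E)=1, level(E)>=1
  process D: level=0
    D->B: in-degree(B)=0, level(B)=1, enqueue
    D->E: in-degree(E)=0, level(E)=1, enqueue
  process B: level=1
  process E: level=1
All levels: A:0, B:1, C:0, D:0, E:1

Answer: A:0, B:1, C:0, D:0, E:1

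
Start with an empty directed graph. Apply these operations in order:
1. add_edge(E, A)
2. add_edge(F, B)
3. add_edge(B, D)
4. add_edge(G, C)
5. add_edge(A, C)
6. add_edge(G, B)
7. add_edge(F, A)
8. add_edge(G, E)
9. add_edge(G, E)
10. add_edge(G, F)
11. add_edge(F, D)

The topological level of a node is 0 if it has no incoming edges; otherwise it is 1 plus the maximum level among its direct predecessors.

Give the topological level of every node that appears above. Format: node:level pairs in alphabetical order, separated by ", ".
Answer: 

Op 1: add_edge(E, A). Edges now: 1
Op 2: add_edge(F, B). Edges now: 2
Op 3: add_edge(B, D). Edges now: 3
Op 4: add_edge(G, C). Edges now: 4
Op 5: add_edge(A, C). Edges now: 5
Op 6: add_edge(G, B). Edges now: 6
Op 7: add_edge(F, A). Edges now: 7
Op 8: add_edge(G, E). Edges now: 8
Op 9: add_edge(G, E) (duplicate, no change). Edges now: 8
Op 10: add_edge(G, F). Edges now: 9
Op 11: add_edge(F, D). Edges now: 10
Compute levels (Kahn BFS):
  sources (in-degree 0): G
  process G: level=0
    G->B: in-degree(B)=1, level(B)>=1
    G->C: in-degree(C)=1, level(C)>=1
    G->E: in-degree(E)=0, level(E)=1, enqueue
    G->F: in-degree(F)=0, level(F)=1, enqueue
  process E: level=1
    E->A: in-degree(A)=1, level(A)>=2
  process F: level=1
    F->A: in-degree(A)=0, level(A)=2, enqueue
    F->B: in-degree(B)=0, level(B)=2, enqueue
    F->D: in-degree(D)=1, level(D)>=2
  process A: level=2
    A->C: in-degree(C)=0, level(C)=3, enqueue
  process B: level=2
    B->D: in-degree(D)=0, level(D)=3, enqueue
  process C: level=3
  process D: level=3
All levels: A:2, B:2, C:3, D:3, E:1, F:1, G:0

Answer: A:2, B:2, C:3, D:3, E:1, F:1, G:0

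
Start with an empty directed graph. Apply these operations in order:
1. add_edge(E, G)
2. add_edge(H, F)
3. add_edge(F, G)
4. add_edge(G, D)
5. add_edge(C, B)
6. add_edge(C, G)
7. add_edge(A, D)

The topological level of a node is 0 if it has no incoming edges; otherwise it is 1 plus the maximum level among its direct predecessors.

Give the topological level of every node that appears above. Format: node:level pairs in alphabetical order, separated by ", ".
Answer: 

Answer: A:0, B:1, C:0, D:3, E:0, F:1, G:2, H:0

Derivation:
Op 1: add_edge(E, G). Edges now: 1
Op 2: add_edge(H, F). Edges now: 2
Op 3: add_edge(F, G). Edges now: 3
Op 4: add_edge(G, D). Edges now: 4
Op 5: add_edge(C, B). Edges now: 5
Op 6: add_edge(C, G). Edges now: 6
Op 7: add_edge(A, D). Edges now: 7
Compute levels (Kahn BFS):
  sources (in-degree 0): A, C, E, H
  process A: level=0
    A->D: in-degree(D)=1, level(D)>=1
  process C: level=0
    C->B: in-degree(B)=0, level(B)=1, enqueue
    C->G: in-degree(G)=2, level(G)>=1
  process E: level=0
    E->G: in-degree(G)=1, level(G)>=1
  process H: level=0
    H->F: in-degree(F)=0, level(F)=1, enqueue
  process B: level=1
  process F: level=1
    F->G: in-degree(G)=0, level(G)=2, enqueue
  process G: level=2
    G->D: in-degree(D)=0, level(D)=3, enqueue
  process D: level=3
All levels: A:0, B:1, C:0, D:3, E:0, F:1, G:2, H:0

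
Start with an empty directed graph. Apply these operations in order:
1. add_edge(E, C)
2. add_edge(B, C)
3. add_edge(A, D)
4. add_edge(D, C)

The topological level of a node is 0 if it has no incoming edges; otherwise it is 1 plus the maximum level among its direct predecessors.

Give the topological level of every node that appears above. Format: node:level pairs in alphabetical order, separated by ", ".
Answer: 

Answer: A:0, B:0, C:2, D:1, E:0

Derivation:
Op 1: add_edge(E, C). Edges now: 1
Op 2: add_edge(B, C). Edges now: 2
Op 3: add_edge(A, D). Edges now: 3
Op 4: add_edge(D, C). Edges now: 4
Compute levels (Kahn BFS):
  sources (in-degree 0): A, B, E
  process A: level=0
    A->D: in-degree(D)=0, level(D)=1, enqueue
  process B: level=0
    B->C: in-degree(C)=2, level(C)>=1
  process E: level=0
    E->C: in-degree(C)=1, level(C)>=1
  process D: level=1
    D->C: in-degree(C)=0, level(C)=2, enqueue
  process C: level=2
All levels: A:0, B:0, C:2, D:1, E:0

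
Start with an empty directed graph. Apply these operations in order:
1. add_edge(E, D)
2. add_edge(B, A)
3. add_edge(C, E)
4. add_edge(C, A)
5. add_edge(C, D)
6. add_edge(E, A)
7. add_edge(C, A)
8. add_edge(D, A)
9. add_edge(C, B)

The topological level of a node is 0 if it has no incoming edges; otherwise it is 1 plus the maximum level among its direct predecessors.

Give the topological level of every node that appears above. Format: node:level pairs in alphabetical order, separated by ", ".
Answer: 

Op 1: add_edge(E, D). Edges now: 1
Op 2: add_edge(B, A). Edges now: 2
Op 3: add_edge(C, E). Edges now: 3
Op 4: add_edge(C, A). Edges now: 4
Op 5: add_edge(C, D). Edges now: 5
Op 6: add_edge(E, A). Edges now: 6
Op 7: add_edge(C, A) (duplicate, no change). Edges now: 6
Op 8: add_edge(D, A). Edges now: 7
Op 9: add_edge(C, B). Edges now: 8
Compute levels (Kahn BFS):
  sources (in-degree 0): C
  process C: level=0
    C->A: in-degree(A)=3, level(A)>=1
    C->B: in-degree(B)=0, level(B)=1, enqueue
    C->D: in-degree(D)=1, level(D)>=1
    C->E: in-degree(E)=0, level(E)=1, enqueue
  process B: level=1
    B->A: in-degree(A)=2, level(A)>=2
  process E: level=1
    E->A: in-degree(A)=1, level(A)>=2
    E->D: in-degree(D)=0, level(D)=2, enqueue
  process D: level=2
    D->A: in-degree(A)=0, level(A)=3, enqueue
  process A: level=3
All levels: A:3, B:1, C:0, D:2, E:1

Answer: A:3, B:1, C:0, D:2, E:1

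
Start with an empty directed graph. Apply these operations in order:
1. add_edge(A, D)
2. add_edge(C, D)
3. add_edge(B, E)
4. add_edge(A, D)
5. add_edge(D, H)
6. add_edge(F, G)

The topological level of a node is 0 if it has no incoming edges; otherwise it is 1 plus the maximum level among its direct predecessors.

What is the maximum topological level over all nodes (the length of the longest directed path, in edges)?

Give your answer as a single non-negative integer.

Op 1: add_edge(A, D). Edges now: 1
Op 2: add_edge(C, D). Edges now: 2
Op 3: add_edge(B, E). Edges now: 3
Op 4: add_edge(A, D) (duplicate, no change). Edges now: 3
Op 5: add_edge(D, H). Edges now: 4
Op 6: add_edge(F, G). Edges now: 5
Compute levels (Kahn BFS):
  sources (in-degree 0): A, B, C, F
  process A: level=0
    A->D: in-degree(D)=1, level(D)>=1
  process B: level=0
    B->E: in-degree(E)=0, level(E)=1, enqueue
  process C: level=0
    C->D: in-degree(D)=0, level(D)=1, enqueue
  process F: level=0
    F->G: in-degree(G)=0, level(G)=1, enqueue
  process E: level=1
  process D: level=1
    D->H: in-degree(H)=0, level(H)=2, enqueue
  process G: level=1
  process H: level=2
All levels: A:0, B:0, C:0, D:1, E:1, F:0, G:1, H:2
max level = 2

Answer: 2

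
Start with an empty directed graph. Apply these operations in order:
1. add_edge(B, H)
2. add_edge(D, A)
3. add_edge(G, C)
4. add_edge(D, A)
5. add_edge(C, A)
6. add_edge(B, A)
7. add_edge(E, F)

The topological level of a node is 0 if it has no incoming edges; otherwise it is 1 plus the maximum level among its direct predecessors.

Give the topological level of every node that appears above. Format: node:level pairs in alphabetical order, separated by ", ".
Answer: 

Answer: A:2, B:0, C:1, D:0, E:0, F:1, G:0, H:1

Derivation:
Op 1: add_edge(B, H). Edges now: 1
Op 2: add_edge(D, A). Edges now: 2
Op 3: add_edge(G, C). Edges now: 3
Op 4: add_edge(D, A) (duplicate, no change). Edges now: 3
Op 5: add_edge(C, A). Edges now: 4
Op 6: add_edge(B, A). Edges now: 5
Op 7: add_edge(E, F). Edges now: 6
Compute levels (Kahn BFS):
  sources (in-degree 0): B, D, E, G
  process B: level=0
    B->A: in-degree(A)=2, level(A)>=1
    B->H: in-degree(H)=0, level(H)=1, enqueue
  process D: level=0
    D->A: in-degree(A)=1, level(A)>=1
  process E: level=0
    E->F: in-degree(F)=0, level(F)=1, enqueue
  process G: level=0
    G->C: in-degree(C)=0, level(C)=1, enqueue
  process H: level=1
  process F: level=1
  process C: level=1
    C->A: in-degree(A)=0, level(A)=2, enqueue
  process A: level=2
All levels: A:2, B:0, C:1, D:0, E:0, F:1, G:0, H:1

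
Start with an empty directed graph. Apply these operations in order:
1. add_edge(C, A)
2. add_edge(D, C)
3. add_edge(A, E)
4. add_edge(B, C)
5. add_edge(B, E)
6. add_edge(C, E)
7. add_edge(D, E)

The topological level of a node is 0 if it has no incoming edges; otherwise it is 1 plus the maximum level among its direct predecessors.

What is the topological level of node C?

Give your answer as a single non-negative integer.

Op 1: add_edge(C, A). Edges now: 1
Op 2: add_edge(D, C). Edges now: 2
Op 3: add_edge(A, E). Edges now: 3
Op 4: add_edge(B, C). Edges now: 4
Op 5: add_edge(B, E). Edges now: 5
Op 6: add_edge(C, E). Edges now: 6
Op 7: add_edge(D, E). Edges now: 7
Compute levels (Kahn BFS):
  sources (in-degree 0): B, D
  process B: level=0
    B->C: in-degree(C)=1, level(C)>=1
    B->E: in-degree(E)=3, level(E)>=1
  process D: level=0
    D->C: in-degree(C)=0, level(C)=1, enqueue
    D->E: in-degree(E)=2, level(E)>=1
  process C: level=1
    C->A: in-degree(A)=0, level(A)=2, enqueue
    C->E: in-degree(E)=1, level(E)>=2
  process A: level=2
    A->E: in-degree(E)=0, level(E)=3, enqueue
  process E: level=3
All levels: A:2, B:0, C:1, D:0, E:3
level(C) = 1

Answer: 1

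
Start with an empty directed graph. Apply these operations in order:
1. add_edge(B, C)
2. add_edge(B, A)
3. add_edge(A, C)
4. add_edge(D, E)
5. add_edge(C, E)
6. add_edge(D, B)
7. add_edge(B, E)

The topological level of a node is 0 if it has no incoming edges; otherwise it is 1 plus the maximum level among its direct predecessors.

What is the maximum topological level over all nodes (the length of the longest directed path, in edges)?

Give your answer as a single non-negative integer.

Op 1: add_edge(B, C). Edges now: 1
Op 2: add_edge(B, A). Edges now: 2
Op 3: add_edge(A, C). Edges now: 3
Op 4: add_edge(D, E). Edges now: 4
Op 5: add_edge(C, E). Edges now: 5
Op 6: add_edge(D, B). Edges now: 6
Op 7: add_edge(B, E). Edges now: 7
Compute levels (Kahn BFS):
  sources (in-degree 0): D
  process D: level=0
    D->B: in-degree(B)=0, level(B)=1, enqueue
    D->E: in-degree(E)=2, level(E)>=1
  process B: level=1
    B->A: in-degree(A)=0, level(A)=2, enqueue
    B->C: in-degree(C)=1, level(C)>=2
    B->E: in-degree(E)=1, level(E)>=2
  process A: level=2
    A->C: in-degree(C)=0, level(C)=3, enqueue
  process C: level=3
    C->E: in-degree(E)=0, level(E)=4, enqueue
  process E: level=4
All levels: A:2, B:1, C:3, D:0, E:4
max level = 4

Answer: 4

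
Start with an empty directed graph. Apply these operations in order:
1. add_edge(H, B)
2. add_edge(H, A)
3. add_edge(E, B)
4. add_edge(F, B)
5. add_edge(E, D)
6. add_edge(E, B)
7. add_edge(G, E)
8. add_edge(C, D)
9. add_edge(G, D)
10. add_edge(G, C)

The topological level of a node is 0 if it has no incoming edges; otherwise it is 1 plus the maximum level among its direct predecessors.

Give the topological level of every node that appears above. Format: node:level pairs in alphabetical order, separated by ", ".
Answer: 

Answer: A:1, B:2, C:1, D:2, E:1, F:0, G:0, H:0

Derivation:
Op 1: add_edge(H, B). Edges now: 1
Op 2: add_edge(H, A). Edges now: 2
Op 3: add_edge(E, B). Edges now: 3
Op 4: add_edge(F, B). Edges now: 4
Op 5: add_edge(E, D). Edges now: 5
Op 6: add_edge(E, B) (duplicate, no change). Edges now: 5
Op 7: add_edge(G, E). Edges now: 6
Op 8: add_edge(C, D). Edges now: 7
Op 9: add_edge(G, D). Edges now: 8
Op 10: add_edge(G, C). Edges now: 9
Compute levels (Kahn BFS):
  sources (in-degree 0): F, G, H
  process F: level=0
    F->B: in-degree(B)=2, level(B)>=1
  process G: level=0
    G->C: in-degree(C)=0, level(C)=1, enqueue
    G->D: in-degree(D)=2, level(D)>=1
    G->E: in-degree(E)=0, level(E)=1, enqueue
  process H: level=0
    H->A: in-degree(A)=0, level(A)=1, enqueue
    H->B: in-degree(B)=1, level(B)>=1
  process C: level=1
    C->D: in-degree(D)=1, level(D)>=2
  process E: level=1
    E->B: in-degree(B)=0, level(B)=2, enqueue
    E->D: in-degree(D)=0, level(D)=2, enqueue
  process A: level=1
  process B: level=2
  process D: level=2
All levels: A:1, B:2, C:1, D:2, E:1, F:0, G:0, H:0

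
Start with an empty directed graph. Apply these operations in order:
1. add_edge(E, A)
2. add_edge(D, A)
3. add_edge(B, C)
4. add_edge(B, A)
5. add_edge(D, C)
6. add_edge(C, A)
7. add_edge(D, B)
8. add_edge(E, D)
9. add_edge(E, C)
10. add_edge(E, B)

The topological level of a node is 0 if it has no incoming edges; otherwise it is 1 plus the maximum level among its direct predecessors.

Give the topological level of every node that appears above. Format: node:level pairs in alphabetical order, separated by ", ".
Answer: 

Answer: A:4, B:2, C:3, D:1, E:0

Derivation:
Op 1: add_edge(E, A). Edges now: 1
Op 2: add_edge(D, A). Edges now: 2
Op 3: add_edge(B, C). Edges now: 3
Op 4: add_edge(B, A). Edges now: 4
Op 5: add_edge(D, C). Edges now: 5
Op 6: add_edge(C, A). Edges now: 6
Op 7: add_edge(D, B). Edges now: 7
Op 8: add_edge(E, D). Edges now: 8
Op 9: add_edge(E, C). Edges now: 9
Op 10: add_edge(E, B). Edges now: 10
Compute levels (Kahn BFS):
  sources (in-degree 0): E
  process E: level=0
    E->A: in-degree(A)=3, level(A)>=1
    E->B: in-degree(B)=1, level(B)>=1
    E->C: in-degree(C)=2, level(C)>=1
    E->D: in-degree(D)=0, level(D)=1, enqueue
  process D: level=1
    D->A: in-degree(A)=2, level(A)>=2
    D->B: in-degree(B)=0, level(B)=2, enqueue
    D->C: in-degree(C)=1, level(C)>=2
  process B: level=2
    B->A: in-degree(A)=1, level(A)>=3
    B->C: in-degree(C)=0, level(C)=3, enqueue
  process C: level=3
    C->A: in-degree(A)=0, level(A)=4, enqueue
  process A: level=4
All levels: A:4, B:2, C:3, D:1, E:0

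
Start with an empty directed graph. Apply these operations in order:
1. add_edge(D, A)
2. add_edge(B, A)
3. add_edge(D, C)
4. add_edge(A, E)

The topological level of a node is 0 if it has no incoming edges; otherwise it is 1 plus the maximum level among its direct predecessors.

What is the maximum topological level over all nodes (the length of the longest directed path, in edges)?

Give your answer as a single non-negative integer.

Answer: 2

Derivation:
Op 1: add_edge(D, A). Edges now: 1
Op 2: add_edge(B, A). Edges now: 2
Op 3: add_edge(D, C). Edges now: 3
Op 4: add_edge(A, E). Edges now: 4
Compute levels (Kahn BFS):
  sources (in-degree 0): B, D
  process B: level=0
    B->A: in-degree(A)=1, level(A)>=1
  process D: level=0
    D->A: in-degree(A)=0, level(A)=1, enqueue
    D->C: in-degree(C)=0, level(C)=1, enqueue
  process A: level=1
    A->E: in-degree(E)=0, level(E)=2, enqueue
  process C: level=1
  process E: level=2
All levels: A:1, B:0, C:1, D:0, E:2
max level = 2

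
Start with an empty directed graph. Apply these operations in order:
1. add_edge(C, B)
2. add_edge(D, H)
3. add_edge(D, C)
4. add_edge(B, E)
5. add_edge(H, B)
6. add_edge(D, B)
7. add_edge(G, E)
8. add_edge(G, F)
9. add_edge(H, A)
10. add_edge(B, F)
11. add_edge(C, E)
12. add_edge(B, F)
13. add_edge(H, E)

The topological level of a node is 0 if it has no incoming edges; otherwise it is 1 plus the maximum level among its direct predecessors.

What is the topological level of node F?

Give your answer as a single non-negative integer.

Op 1: add_edge(C, B). Edges now: 1
Op 2: add_edge(D, H). Edges now: 2
Op 3: add_edge(D, C). Edges now: 3
Op 4: add_edge(B, E). Edges now: 4
Op 5: add_edge(H, B). Edges now: 5
Op 6: add_edge(D, B). Edges now: 6
Op 7: add_edge(G, E). Edges now: 7
Op 8: add_edge(G, F). Edges now: 8
Op 9: add_edge(H, A). Edges now: 9
Op 10: add_edge(B, F). Edges now: 10
Op 11: add_edge(C, E). Edges now: 11
Op 12: add_edge(B, F) (duplicate, no change). Edges now: 11
Op 13: add_edge(H, E). Edges now: 12
Compute levels (Kahn BFS):
  sources (in-degree 0): D, G
  process D: level=0
    D->B: in-degree(B)=2, level(B)>=1
    D->C: in-degree(C)=0, level(C)=1, enqueue
    D->H: in-degree(H)=0, level(H)=1, enqueue
  process G: level=0
    G->E: in-degree(E)=3, level(E)>=1
    G->F: in-degree(F)=1, level(F)>=1
  process C: level=1
    C->B: in-degree(B)=1, level(B)>=2
    C->E: in-degree(E)=2, level(E)>=2
  process H: level=1
    H->A: in-degree(A)=0, level(A)=2, enqueue
    H->B: in-degree(B)=0, level(B)=2, enqueue
    H->E: in-degree(E)=1, level(E)>=2
  process A: level=2
  process B: level=2
    B->E: in-degree(E)=0, level(E)=3, enqueue
    B->F: in-degree(F)=0, level(F)=3, enqueue
  process E: level=3
  process F: level=3
All levels: A:2, B:2, C:1, D:0, E:3, F:3, G:0, H:1
level(F) = 3

Answer: 3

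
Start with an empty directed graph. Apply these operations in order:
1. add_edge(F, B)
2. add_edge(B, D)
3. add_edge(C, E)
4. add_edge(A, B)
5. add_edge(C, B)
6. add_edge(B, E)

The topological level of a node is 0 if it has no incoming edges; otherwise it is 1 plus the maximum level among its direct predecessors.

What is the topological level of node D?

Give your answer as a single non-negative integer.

Op 1: add_edge(F, B). Edges now: 1
Op 2: add_edge(B, D). Edges now: 2
Op 3: add_edge(C, E). Edges now: 3
Op 4: add_edge(A, B). Edges now: 4
Op 5: add_edge(C, B). Edges now: 5
Op 6: add_edge(B, E). Edges now: 6
Compute levels (Kahn BFS):
  sources (in-degree 0): A, C, F
  process A: level=0
    A->B: in-degree(B)=2, level(B)>=1
  process C: level=0
    C->B: in-degree(B)=1, level(B)>=1
    C->E: in-degree(E)=1, level(E)>=1
  process F: level=0
    F->B: in-degree(B)=0, level(B)=1, enqueue
  process B: level=1
    B->D: in-degree(D)=0, level(D)=2, enqueue
    B->E: in-degree(E)=0, level(E)=2, enqueue
  process D: level=2
  process E: level=2
All levels: A:0, B:1, C:0, D:2, E:2, F:0
level(D) = 2

Answer: 2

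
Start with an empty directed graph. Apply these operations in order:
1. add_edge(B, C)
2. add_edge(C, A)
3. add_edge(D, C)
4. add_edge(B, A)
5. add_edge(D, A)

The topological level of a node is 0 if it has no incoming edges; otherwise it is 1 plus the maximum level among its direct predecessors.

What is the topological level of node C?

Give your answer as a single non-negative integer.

Op 1: add_edge(B, C). Edges now: 1
Op 2: add_edge(C, A). Edges now: 2
Op 3: add_edge(D, C). Edges now: 3
Op 4: add_edge(B, A). Edges now: 4
Op 5: add_edge(D, A). Edges now: 5
Compute levels (Kahn BFS):
  sources (in-degree 0): B, D
  process B: level=0
    B->A: in-degree(A)=2, level(A)>=1
    B->C: in-degree(C)=1, level(C)>=1
  process D: level=0
    D->A: in-degree(A)=1, level(A)>=1
    D->C: in-degree(C)=0, level(C)=1, enqueue
  process C: level=1
    C->A: in-degree(A)=0, level(A)=2, enqueue
  process A: level=2
All levels: A:2, B:0, C:1, D:0
level(C) = 1

Answer: 1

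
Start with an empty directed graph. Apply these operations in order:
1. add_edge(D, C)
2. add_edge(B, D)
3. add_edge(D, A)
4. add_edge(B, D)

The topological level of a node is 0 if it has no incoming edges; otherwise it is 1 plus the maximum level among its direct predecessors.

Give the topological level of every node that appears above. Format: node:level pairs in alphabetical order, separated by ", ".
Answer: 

Op 1: add_edge(D, C). Edges now: 1
Op 2: add_edge(B, D). Edges now: 2
Op 3: add_edge(D, A). Edges now: 3
Op 4: add_edge(B, D) (duplicate, no change). Edges now: 3
Compute levels (Kahn BFS):
  sources (in-degree 0): B
  process B: level=0
    B->D: in-degree(D)=0, level(D)=1, enqueue
  process D: level=1
    D->A: in-degree(A)=0, level(A)=2, enqueue
    D->C: in-degree(C)=0, level(C)=2, enqueue
  process A: level=2
  process C: level=2
All levels: A:2, B:0, C:2, D:1

Answer: A:2, B:0, C:2, D:1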